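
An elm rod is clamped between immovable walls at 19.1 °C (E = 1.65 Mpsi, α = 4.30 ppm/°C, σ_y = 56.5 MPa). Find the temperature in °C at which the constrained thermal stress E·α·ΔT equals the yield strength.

E = 1.65 Mpsi = 11.38 GPa.
E·α·ΔT = 56.50 MPa ⇒ ΔT = 56.50 / (11.38×10³ × 4.30×10⁻⁶) = 1155 K.
T = 19.1 + 1155 = 1174 °C.

1170 °C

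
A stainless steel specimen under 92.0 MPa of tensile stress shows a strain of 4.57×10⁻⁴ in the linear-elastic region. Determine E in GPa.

201 GPa

E = σ/ε = 92.0 MPa / 4.57×10⁻⁴ = 201300 MPa = 201 GPa.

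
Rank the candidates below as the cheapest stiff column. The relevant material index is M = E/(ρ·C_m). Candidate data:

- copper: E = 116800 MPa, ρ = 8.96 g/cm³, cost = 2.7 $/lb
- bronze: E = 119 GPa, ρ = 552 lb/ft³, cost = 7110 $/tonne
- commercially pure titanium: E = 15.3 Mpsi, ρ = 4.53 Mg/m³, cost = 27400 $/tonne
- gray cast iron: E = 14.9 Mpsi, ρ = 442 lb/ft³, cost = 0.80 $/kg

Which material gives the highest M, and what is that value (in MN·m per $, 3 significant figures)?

In SI units:
  copper: E = 116.8 GPa, ρ = 8960 kg/m³, cost = 5.952 $/kg
  bronze: E = 119.0 GPa, ρ = 8842 kg/m³, cost = 7.110 $/kg
  commercially pure titanium: E = 105.5 GPa, ρ = 4530 kg/m³, cost = 27.40 $/kg
  gray cast iron: E = 102.7 GPa, ρ = 7080 kg/m³, cost = 0.8000 $/kg
  gray cast iron: M = 18.1 MN·m per $
  copper: M = 2.19 MN·m per $
  bronze: M = 1.89 MN·m per $
  commercially pure titanium: M = 0.850 MN·m per $
Gray cast iron has the largest M.

gray cast iron, M = 18.1 MN·m per $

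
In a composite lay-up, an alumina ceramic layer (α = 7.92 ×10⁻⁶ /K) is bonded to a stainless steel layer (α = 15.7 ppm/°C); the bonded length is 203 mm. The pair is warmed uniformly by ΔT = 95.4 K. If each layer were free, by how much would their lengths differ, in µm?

151 µm

Δα = |7.92 − 15.7|×10⁻⁶/K = 7.78×10⁻⁶/K.
ΔL_mismatch = Δα·L·ΔT = 7.78×10⁻⁶ × 203.0 mm × 95.4 K = 151 µm.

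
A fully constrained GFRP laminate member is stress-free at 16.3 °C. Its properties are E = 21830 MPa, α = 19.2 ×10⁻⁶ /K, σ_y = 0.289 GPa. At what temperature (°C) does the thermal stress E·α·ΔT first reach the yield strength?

E = 21830 MPa = 21.83 GPa.
σ_y = 0.289 GPa = 289.0 MPa.
E·α·ΔT = 289.0 MPa ⇒ ΔT = 289.0 / (21.83×10³ × 19.2×10⁻⁶) = 689.5 K.
T = 16.3 + 689.5 = 705.8 °C.

706 °C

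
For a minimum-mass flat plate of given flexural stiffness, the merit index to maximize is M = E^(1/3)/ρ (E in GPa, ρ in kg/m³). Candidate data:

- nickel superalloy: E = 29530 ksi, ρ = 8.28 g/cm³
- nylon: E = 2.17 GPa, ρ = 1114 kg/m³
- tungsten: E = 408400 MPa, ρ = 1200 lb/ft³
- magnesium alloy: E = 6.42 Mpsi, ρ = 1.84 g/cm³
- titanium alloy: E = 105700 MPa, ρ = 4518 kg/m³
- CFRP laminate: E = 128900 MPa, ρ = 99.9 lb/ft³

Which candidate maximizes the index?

CFRP laminate

After converting to SI:
  nickel superalloy: E = 203.6 GPa, ρ = 8280 kg/m³
  nylon: E = 2.170 GPa, ρ = 1114 kg/m³
  tungsten: E = 408.4 GPa, ρ = 19220 kg/m³
  magnesium alloy: E = 44.26 GPa, ρ = 1840 kg/m³
  titanium alloy: E = 105.7 GPa, ρ = 4518 kg/m³
  CFRP laminate: E = 128.9 GPa, ρ = 1600 kg/m³
  CFRP laminate: M = 3.16×10⁻³
  magnesium alloy: M = 1.92×10⁻³
  nylon: M = 1.16×10⁻³
  titanium alloy: M = 1.05×10⁻³
  nickel superalloy: M = 0.710×10⁻³
  tungsten: M = 0.386×10⁻³
Highest index: CFRP laminate.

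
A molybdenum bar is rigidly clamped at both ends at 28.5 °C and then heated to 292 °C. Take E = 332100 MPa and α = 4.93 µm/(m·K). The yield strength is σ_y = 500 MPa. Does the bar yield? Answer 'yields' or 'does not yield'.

does not yield

E = 332100 MPa = 332.1 GPa.
ΔT = 263.5 K. Constrained thermal stress σ = E·α·ΔT = 332.1×10³ MPa × 4.93×10⁻⁶ × 263.5 = 431 MPa (compressive).
Compare to σ_y = 500 MPa: σ < σ_y, so it does not yield.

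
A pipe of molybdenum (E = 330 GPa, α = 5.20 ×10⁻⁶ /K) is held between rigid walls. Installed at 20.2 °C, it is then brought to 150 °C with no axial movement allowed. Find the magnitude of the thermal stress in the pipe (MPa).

ΔT = 129.8 K. Constrained thermal stress σ = E·α·ΔT = 330.0×10³ MPa × 5.20×10⁻⁶ × 129.8 = 223 MPa (compressive).

223 MPa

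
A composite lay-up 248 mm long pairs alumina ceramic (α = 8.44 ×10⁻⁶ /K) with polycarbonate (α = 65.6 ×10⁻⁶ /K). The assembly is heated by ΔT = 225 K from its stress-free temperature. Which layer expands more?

α(alumina ceramic) = 8.44×10⁻⁶/K vs α(polycarbonate) = 65.6×10⁻⁶/K.
Higher α expands more for the same ΔT: polycarbonate.

polycarbonate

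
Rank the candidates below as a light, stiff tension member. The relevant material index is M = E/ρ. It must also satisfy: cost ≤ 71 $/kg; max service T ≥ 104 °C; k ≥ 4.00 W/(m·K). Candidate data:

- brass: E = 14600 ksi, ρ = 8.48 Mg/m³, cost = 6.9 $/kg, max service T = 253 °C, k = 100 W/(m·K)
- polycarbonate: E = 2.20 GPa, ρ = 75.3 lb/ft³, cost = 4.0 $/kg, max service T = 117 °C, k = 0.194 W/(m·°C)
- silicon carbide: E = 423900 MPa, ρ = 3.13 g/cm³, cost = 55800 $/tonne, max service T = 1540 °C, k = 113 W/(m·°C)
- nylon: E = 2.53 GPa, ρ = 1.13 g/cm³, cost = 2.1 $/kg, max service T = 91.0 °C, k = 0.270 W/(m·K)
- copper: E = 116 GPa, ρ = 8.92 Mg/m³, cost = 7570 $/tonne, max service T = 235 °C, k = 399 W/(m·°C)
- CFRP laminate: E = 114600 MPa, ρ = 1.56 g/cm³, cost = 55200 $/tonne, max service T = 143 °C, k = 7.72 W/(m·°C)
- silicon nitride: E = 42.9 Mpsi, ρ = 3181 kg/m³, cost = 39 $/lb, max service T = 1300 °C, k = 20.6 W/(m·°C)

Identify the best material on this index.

silicon carbide

Screen on constraints: cost ≤ 71 $/kg; max service T ≥ 104 °C; k ≥ 4.00 W/(m·K). Survivors: brass, silicon carbide, copper, CFRP laminate.
Convert each candidate to consistent units, then evaluate M:
  brass: E = 100.7 GPa, ρ = 8480 kg/m³
  silicon carbide: E = 423.9 GPa, ρ = 3130 kg/m³
  copper: E = 116.0 GPa, ρ = 8920 kg/m³
  CFRP laminate: E = 114.6 GPa, ρ = 1560 kg/m³
  silicon carbide: M = 135 MN·m/kg
  CFRP laminate: M = 73.5 MN·m/kg
  copper: M = 13.0 MN·m/kg
  brass: M = 11.9 MN·m/kg
Silicon carbide has the largest M.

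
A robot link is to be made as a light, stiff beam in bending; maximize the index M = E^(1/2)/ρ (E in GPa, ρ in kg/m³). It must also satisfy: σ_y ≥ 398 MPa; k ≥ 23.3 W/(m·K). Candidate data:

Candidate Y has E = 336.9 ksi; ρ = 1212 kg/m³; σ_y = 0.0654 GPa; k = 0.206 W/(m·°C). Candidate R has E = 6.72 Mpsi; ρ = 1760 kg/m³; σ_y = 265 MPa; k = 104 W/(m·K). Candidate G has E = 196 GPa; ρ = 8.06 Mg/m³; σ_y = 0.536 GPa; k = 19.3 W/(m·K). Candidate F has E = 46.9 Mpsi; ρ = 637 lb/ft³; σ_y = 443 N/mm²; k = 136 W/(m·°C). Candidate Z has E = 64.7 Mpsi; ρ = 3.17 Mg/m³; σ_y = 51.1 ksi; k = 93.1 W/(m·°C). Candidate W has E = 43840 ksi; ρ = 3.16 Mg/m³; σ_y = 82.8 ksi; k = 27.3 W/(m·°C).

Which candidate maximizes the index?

candidate W

Screen on constraints: σ_y ≥ 398 MPa; k ≥ 23.3 W/(m·K). Survivors: candidate F, candidate W.
Putting every candidate on a common basis:
  candidate F: E = 323.4 GPa, ρ = 10200 kg/m³
  candidate W: E = 302.3 GPa, ρ = 3160 kg/m³
  candidate W: M = 5.50×10⁻³
  candidate F: M = 1.76×10⁻³
Highest index: candidate W.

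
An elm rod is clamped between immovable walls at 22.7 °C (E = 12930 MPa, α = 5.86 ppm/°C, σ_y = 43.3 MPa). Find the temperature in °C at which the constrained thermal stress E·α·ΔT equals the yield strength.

E = 12930 MPa = 12.93 GPa.
E·α·ΔT = 43.30 MPa ⇒ ΔT = 43.30 / (12.93×10³ × 5.86×10⁻⁶) = 571.5 K.
T = 22.7 + 571.5 = 594.2 °C.

594 °C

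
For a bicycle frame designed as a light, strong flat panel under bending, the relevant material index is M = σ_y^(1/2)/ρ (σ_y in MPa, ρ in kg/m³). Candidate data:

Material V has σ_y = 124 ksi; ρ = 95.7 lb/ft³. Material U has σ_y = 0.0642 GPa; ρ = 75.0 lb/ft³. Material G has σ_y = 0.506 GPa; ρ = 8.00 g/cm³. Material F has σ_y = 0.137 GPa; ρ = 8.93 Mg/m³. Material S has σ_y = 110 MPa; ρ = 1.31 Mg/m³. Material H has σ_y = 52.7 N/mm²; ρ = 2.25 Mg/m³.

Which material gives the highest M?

material V

Putting every candidate on a common basis:
  material V: σ_y = 855.0 MPa, ρ = 1533 kg/m³
  material U: σ_y = 64.20 MPa, ρ = 1201 kg/m³
  material G: σ_y = 506.0 MPa, ρ = 8000 kg/m³
  material F: σ_y = 137.0 MPa, ρ = 8930 kg/m³
  material S: σ_y = 110.0 MPa, ρ = 1310 kg/m³
  material H: σ_y = 52.70 MPa, ρ = 2250 kg/m³
  material V: M = 19.1×10⁻³
  material S: M = 8.01×10⁻³
  material U: M = 6.67×10⁻³
  material H: M = 3.23×10⁻³
  material G: M = 2.81×10⁻³
  material F: M = 1.31×10⁻³
Material V has the largest M.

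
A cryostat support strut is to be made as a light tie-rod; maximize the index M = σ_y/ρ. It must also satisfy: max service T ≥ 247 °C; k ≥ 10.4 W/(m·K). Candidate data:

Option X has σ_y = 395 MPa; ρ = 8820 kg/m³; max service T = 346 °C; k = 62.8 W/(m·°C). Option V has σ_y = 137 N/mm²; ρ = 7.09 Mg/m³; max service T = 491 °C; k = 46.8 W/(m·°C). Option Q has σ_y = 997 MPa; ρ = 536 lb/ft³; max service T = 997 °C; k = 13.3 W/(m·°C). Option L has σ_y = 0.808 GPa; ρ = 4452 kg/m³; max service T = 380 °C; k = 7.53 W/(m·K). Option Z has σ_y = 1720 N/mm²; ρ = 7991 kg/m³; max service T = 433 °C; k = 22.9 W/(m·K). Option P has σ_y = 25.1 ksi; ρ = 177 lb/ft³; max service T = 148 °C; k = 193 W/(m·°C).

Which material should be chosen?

Screen on constraints: max service T ≥ 247 °C; k ≥ 10.4 W/(m·K). Survivors: option X, option V, option Q, option Z.
Normalizing units and computing the index:
  option X: σ_y = 395.0 MPa, ρ = 8820 kg/m³
  option V: σ_y = 137.0 MPa, ρ = 7090 kg/m³
  option Q: σ_y = 997.0 MPa, ρ = 8586 kg/m³
  option Z: σ_y = 1720 MPa, ρ = 7991 kg/m³
  option Z: M = 215 kN·m/kg
  option Q: M = 116 kN·m/kg
  option X: M = 44.8 kN·m/kg
  option V: M = 19.3 kN·m/kg
The maximum is for option Z.

option Z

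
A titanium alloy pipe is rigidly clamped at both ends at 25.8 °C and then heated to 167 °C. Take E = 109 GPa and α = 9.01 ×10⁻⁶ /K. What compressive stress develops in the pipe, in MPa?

ΔT = 141.2 K. Constrained thermal stress σ = E·α·ΔT = 109.0×10³ MPa × 9.01×10⁻⁶ × 141.2 = 139 MPa (compressive).

139 MPa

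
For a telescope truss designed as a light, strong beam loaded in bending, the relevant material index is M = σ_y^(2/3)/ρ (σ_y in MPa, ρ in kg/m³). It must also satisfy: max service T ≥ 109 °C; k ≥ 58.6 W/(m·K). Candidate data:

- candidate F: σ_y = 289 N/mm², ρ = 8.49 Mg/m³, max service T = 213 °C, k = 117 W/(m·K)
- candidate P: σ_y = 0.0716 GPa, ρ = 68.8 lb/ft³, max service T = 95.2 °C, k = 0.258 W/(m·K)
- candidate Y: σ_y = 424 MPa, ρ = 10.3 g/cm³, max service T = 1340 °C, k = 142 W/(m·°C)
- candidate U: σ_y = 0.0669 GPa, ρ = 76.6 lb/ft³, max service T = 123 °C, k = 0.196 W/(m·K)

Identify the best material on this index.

Screen on constraints: max service T ≥ 109 °C; k ≥ 58.6 W/(m·K). Survivors: candidate F, candidate Y.
Convert each candidate to consistent units, then evaluate M:
  candidate F: σ_y = 289.0 MPa, ρ = 8490 kg/m³
  candidate Y: σ_y = 424.0 MPa, ρ = 10300 kg/m³
  candidate Y: M = 5.48×10⁻³
  candidate F: M = 5.15×10⁻³
Candidate Y has the largest M.

candidate Y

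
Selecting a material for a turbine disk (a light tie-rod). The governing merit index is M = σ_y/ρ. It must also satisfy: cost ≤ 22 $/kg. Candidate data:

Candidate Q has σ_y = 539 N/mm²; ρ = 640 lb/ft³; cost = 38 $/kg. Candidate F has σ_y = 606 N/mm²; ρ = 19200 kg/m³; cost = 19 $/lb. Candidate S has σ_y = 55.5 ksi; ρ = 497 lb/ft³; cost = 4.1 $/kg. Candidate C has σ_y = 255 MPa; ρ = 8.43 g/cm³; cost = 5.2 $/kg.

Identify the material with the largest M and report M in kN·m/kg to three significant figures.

candidate S, M = 48.1 kN·m/kg

Screen on constraints: cost ≤ 22 $/kg. Survivors: candidate S, candidate C.
Normalizing units and computing the index:
  candidate S: σ_y = 382.7 MPa, ρ = 7961 kg/m³
  candidate C: σ_y = 255.0 MPa, ρ = 8430 kg/m³
  candidate S: M = 48.1 kN·m/kg
  candidate C: M = 30.2 kN·m/kg
Highest index: candidate S.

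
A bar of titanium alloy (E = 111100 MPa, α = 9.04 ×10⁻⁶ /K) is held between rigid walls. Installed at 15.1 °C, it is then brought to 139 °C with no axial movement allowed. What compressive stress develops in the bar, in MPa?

124 MPa

E = 111100 MPa = 111.1 GPa.
ΔT = 123.9 K. Constrained thermal stress σ = E·α·ΔT = 111.1×10³ MPa × 9.04×10⁻⁶ × 123.9 = 124 MPa (compressive).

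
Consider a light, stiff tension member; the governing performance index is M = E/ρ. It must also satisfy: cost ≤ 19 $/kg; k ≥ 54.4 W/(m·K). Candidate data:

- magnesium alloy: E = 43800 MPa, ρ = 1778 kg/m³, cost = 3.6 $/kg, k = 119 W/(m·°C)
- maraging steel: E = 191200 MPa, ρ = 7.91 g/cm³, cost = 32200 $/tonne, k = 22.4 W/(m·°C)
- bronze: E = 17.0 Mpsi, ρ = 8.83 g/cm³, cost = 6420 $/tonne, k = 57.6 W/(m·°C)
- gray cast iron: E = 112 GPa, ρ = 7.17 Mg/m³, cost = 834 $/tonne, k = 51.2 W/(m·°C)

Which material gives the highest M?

Screen on constraints: cost ≤ 19 $/kg; k ≥ 54.4 W/(m·K). Survivors: magnesium alloy, bronze.
In SI units:
  magnesium alloy: E = 43.80 GPa, ρ = 1778 kg/m³
  bronze: E = 117.2 GPa, ρ = 8830 kg/m³
  magnesium alloy: M = 24.6 MN·m/kg
  bronze: M = 13.3 MN·m/kg
Magnesium alloy ranks first.

magnesium alloy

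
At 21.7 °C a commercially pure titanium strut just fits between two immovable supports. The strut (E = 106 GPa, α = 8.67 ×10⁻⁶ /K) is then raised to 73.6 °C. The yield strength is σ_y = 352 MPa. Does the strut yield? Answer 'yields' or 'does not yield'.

does not yield

ΔT = 51.90 K. Constrained thermal stress σ = E·α·ΔT = 106.0×10³ MPa × 8.67×10⁻⁶ × 51.90 = 47.7 MPa (compressive).
Compare to σ_y = 352 MPa: σ < σ_y, so it does not yield.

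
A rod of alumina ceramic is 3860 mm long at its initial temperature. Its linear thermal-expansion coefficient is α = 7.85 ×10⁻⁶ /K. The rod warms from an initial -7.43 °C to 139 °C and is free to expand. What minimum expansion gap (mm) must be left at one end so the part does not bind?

4.44 mm

ΔT = 139 − (-7.43) = 146.4 K.
ΔL = α·L₀·ΔT = 7.85×10⁻⁶ × 3860 mm × 146.4 K = 4.44 mm.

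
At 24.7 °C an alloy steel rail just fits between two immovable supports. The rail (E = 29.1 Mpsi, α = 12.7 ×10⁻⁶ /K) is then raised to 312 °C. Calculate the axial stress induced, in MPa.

E = 29.1 Mpsi = 200.6 GPa.
ΔT = 287.3 K. Constrained thermal stress σ = E·α·ΔT = 200.6×10³ MPa × 12.7×10⁻⁶ × 287.3 = 732 MPa (compressive).

732 MPa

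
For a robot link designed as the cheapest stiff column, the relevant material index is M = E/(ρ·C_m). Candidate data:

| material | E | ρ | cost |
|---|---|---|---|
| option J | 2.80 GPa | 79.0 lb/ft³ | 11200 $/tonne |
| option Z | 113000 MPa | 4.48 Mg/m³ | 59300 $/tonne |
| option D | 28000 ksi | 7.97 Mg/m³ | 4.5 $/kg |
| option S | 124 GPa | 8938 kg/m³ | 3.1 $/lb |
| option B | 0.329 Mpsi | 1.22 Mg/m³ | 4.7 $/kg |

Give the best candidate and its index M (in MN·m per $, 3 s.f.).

option D, M = 5.38 MN·m per $

Normalizing units and computing the index:
  option J: E = 2.800 GPa, ρ = 1265 kg/m³, cost = 11.20 $/kg
  option Z: E = 113.0 GPa, ρ = 4480 kg/m³, cost = 59.30 $/kg
  option D: E = 193.1 GPa, ρ = 7970 kg/m³, cost = 4.500 $/kg
  option S: E = 124.0 GPa, ρ = 8938 kg/m³, cost = 6.834 $/kg
  option B: E = 2.268 GPa, ρ = 1220 kg/m³, cost = 4.700 $/kg
  option D: M = 5.38 MN·m per $
  option S: M = 2.03 MN·m per $
  option Z: M = 0.425 MN·m per $
  option B: M = 0.396 MN·m per $
  option J: M = 0.198 MN·m per $
Highest index: option D.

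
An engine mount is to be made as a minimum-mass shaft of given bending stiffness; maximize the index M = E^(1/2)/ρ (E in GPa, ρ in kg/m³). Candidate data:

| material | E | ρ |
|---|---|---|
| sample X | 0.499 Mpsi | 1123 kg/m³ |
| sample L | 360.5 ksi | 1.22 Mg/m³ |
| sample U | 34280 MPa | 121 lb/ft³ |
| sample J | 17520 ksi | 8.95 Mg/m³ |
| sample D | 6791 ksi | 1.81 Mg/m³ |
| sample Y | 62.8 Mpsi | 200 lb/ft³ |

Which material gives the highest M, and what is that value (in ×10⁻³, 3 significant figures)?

Putting every candidate on a common basis:
  sample X: E = 3.440 GPa, ρ = 1123 kg/m³
  sample L: E = 2.486 GPa, ρ = 1220 kg/m³
  sample U: E = 34.28 GPa, ρ = 1938 kg/m³
  sample J: E = 120.8 GPa, ρ = 8950 kg/m³
  sample D: E = 46.82 GPa, ρ = 1810 kg/m³
  sample Y: E = 433.0 GPa, ρ = 3204 kg/m³
  sample Y: M = 6.50×10⁻³
  sample D: M = 3.78×10⁻³
  sample U: M = 3.02×10⁻³
  sample X: M = 1.65×10⁻³
  sample L: M = 1.29×10⁻³
  sample J: M = 1.23×10⁻³
Highest index: sample Y.

sample Y, M = 6.50×10⁻³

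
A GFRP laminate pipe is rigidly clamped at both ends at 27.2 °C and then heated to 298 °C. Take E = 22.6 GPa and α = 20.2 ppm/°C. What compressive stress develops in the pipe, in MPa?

124 MPa

ΔT = 270.8 K. Constrained thermal stress σ = E·α·ΔT = 22.60×10³ MPa × 20.2×10⁻⁶ × 270.8 = 124 MPa (compressive).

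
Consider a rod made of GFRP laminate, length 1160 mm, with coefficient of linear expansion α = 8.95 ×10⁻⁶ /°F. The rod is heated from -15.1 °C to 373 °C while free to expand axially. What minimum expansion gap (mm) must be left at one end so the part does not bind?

7.25 mm

Convert α: 8.95×10⁻⁶/°F × (9/5) = 16.1×10⁻⁶/K.
ΔT = 373 − (-15.1) = 388.1 K.
ΔL = α·L₀·ΔT = 16.1×10⁻⁶ × 1160 mm × 388.1 K = 7.25 mm.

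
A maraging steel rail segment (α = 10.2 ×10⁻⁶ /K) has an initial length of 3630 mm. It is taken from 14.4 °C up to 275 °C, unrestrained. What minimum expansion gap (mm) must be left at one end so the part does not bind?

ΔT = 275 − 14.4 = 260.6 K.
ΔL = α·L₀·ΔT = 10.2×10⁻⁶ × 3630 mm × 260.6 K = 9.65 mm.

9.65 mm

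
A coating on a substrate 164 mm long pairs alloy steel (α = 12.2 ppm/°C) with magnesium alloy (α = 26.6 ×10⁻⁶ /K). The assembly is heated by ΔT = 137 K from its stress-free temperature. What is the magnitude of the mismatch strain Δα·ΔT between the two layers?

1.97×10⁻³

Δα = |12.2 − 26.6|×10⁻⁶/K = 14.4×10⁻⁶/K.
Mismatch strain = Δα·ΔT = 14.4×10⁻⁶ × 137.0 = 1.97×10⁻³.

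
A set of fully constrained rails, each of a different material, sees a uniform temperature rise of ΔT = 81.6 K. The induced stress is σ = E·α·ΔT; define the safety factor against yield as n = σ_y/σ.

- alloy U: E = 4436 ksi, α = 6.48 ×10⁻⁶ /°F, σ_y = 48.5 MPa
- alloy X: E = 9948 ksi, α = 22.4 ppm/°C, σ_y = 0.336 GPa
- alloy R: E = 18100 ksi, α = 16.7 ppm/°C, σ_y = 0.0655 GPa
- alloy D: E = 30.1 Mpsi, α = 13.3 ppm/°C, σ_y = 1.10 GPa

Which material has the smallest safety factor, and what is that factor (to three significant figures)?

alloy R, n = 0.385

With everything in SI (GPa, ×10⁻⁶/K, MPa):
  alloy U: E = 30.59, α = 11.7, σ_y = 48.50 → σ = 29.1 MPa, n = 1.67
  alloy X: E = 68.59, α = 22.4, σ_y = 336.0 → σ = 125 MPa, n = 2.68
  alloy R: E = 124.8, α = 16.7, σ_y = 65.50 → σ = 170 MPa, n = 0.385
  alloy D: E = 207.5, α = 13.3, σ_y = 1100 → σ = 225 MPa, n = 4.88
Smallest n: alloy R with n = 0.385.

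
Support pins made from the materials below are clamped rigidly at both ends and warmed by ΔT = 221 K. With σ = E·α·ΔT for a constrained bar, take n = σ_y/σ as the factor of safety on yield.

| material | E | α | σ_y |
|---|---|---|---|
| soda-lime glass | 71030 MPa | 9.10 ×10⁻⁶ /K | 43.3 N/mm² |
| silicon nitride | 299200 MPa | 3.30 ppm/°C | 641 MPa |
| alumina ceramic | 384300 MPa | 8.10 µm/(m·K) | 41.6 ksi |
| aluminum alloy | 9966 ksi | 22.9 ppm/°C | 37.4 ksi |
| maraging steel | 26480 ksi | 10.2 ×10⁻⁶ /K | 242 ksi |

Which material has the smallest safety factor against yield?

soda-lime glass

With everything in SI (GPa, ×10⁻⁶/K, MPa):
  soda-lime glass: E = 71.03, α = 9.10, σ_y = 43.30 → σ = 143 MPa, n = 0.303
  silicon nitride: E = 299.2, α = 3.30, σ_y = 641.0 → σ = 218 MPa, n = 2.94
  alumina ceramic: E = 384.3, α = 8.10, σ_y = 286.8 → σ = 688 MPa, n = 0.417
  aluminum alloy: E = 68.71, α = 22.9, σ_y = 257.9 → σ = 348 MPa, n = 0.742
  maraging steel: E = 182.6, α = 10.2, σ_y = 1669 → σ = 412 MPa, n = 4.05
Smallest n: soda-lime glass with n = 0.303.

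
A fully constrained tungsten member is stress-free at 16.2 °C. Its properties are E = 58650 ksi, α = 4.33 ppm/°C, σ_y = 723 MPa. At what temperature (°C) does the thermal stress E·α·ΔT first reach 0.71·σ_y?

309 °C

E = 58650 ksi = 404.4 GPa.
E·α·ΔT = 513.3 MPa ⇒ ΔT = 513.3 / (404.4×10³ × 4.33×10⁻⁶) = 293.2 K.
T = 16.2 + 293.2 = 309.4 °C.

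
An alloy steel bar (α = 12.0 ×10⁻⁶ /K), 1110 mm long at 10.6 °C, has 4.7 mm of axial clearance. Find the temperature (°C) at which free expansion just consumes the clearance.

363 °C

α·L₀·ΔT = 4.7 mm ⇒ ΔT = 4.7 / (12.0×10⁻⁶ × 1110.0) = 352.9 K.
T = 10.6 + 352.9 = 363.5 °C.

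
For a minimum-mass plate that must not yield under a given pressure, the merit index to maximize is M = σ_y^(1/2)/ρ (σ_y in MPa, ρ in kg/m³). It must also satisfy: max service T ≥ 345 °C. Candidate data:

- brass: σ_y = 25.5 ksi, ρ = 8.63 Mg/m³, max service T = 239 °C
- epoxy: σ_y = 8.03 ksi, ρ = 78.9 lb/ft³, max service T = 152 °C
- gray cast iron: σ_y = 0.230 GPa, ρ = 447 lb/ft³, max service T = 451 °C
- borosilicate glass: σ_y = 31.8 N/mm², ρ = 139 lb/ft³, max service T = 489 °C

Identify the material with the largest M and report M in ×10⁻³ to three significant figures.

Screen on constraints: max service T ≥ 345 °C. Survivors: gray cast iron, borosilicate glass.
Convert each candidate to consistent units, then evaluate M:
  gray cast iron: σ_y = 230.0 MPa, ρ = 7160 kg/m³
  borosilicate glass: σ_y = 31.80 MPa, ρ = 2227 kg/m³
  borosilicate glass: M = 2.53×10⁻³
  gray cast iron: M = 2.12×10⁻³
Highest index: borosilicate glass.

borosilicate glass, M = 2.53×10⁻³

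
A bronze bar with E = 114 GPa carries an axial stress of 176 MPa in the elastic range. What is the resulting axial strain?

1.54×10⁻³

ε = σ/E = 176 / 114000 = 1.54×10⁻³.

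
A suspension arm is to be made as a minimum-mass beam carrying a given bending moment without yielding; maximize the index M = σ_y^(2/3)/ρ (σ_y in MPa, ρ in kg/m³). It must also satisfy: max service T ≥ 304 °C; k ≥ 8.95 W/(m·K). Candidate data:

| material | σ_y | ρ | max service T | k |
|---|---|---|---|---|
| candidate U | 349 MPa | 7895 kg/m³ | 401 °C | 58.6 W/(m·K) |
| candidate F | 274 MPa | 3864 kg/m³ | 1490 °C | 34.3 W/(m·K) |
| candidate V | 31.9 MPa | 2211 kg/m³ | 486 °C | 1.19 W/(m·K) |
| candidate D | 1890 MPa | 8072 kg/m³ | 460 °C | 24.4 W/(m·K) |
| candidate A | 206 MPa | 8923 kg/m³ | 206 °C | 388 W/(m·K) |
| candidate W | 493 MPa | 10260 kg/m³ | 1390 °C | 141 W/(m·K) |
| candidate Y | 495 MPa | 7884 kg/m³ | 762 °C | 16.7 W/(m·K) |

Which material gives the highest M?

candidate D

Screen on constraints: max service T ≥ 304 °C; k ≥ 8.95 W/(m·K). Survivors: candidate U, candidate F, candidate D, candidate W, candidate Y.
Computing M directly (units already consistent):
  candidate D: M = 18.9×10⁻³
  candidate F: M = 10.9×10⁻³
  candidate Y: M = 7.94×10⁻³
  candidate U: M = 6.28×10⁻³
  candidate W: M = 6.08×10⁻³
Candidate D ranks first.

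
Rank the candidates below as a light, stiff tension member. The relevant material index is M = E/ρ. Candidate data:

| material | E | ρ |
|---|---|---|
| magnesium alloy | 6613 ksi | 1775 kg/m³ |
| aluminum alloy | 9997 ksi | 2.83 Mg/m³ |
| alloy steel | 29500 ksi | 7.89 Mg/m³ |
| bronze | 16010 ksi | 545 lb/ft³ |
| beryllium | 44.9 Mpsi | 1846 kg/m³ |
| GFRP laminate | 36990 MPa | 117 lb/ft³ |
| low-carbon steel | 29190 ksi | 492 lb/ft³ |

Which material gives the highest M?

Putting every candidate on a common basis:
  magnesium alloy: E = 45.60 GPa, ρ = 1775 kg/m³
  aluminum alloy: E = 68.93 GPa, ρ = 2830 kg/m³
  alloy steel: E = 203.4 GPa, ρ = 7890 kg/m³
  bronze: E = 110.4 GPa, ρ = 8730 kg/m³
  beryllium: E = 309.6 GPa, ρ = 1846 kg/m³
  GFRP laminate: E = 36.99 GPa, ρ = 1874 kg/m³
  low-carbon steel: E = 201.3 GPa, ρ = 7881 kg/m³
  beryllium: M = 168 MN·m/kg
  alloy steel: M = 25.8 MN·m/kg
  magnesium alloy: M = 25.7 MN·m/kg
  low-carbon steel: M = 25.5 MN·m/kg
  aluminum alloy: M = 24.4 MN·m/kg
  GFRP laminate: M = 19.7 MN·m/kg
  bronze: M = 12.6 MN·m/kg
The maximum is for beryllium.

beryllium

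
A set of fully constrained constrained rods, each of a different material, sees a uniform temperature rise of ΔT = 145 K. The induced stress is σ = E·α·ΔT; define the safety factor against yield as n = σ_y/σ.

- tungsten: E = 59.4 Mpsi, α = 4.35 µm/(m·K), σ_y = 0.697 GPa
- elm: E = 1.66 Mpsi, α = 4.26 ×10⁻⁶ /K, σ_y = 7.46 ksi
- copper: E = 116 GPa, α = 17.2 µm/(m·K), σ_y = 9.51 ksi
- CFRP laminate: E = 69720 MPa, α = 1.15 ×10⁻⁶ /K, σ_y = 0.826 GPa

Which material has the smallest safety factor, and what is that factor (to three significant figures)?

Per material, after unit conversion:
  tungsten: E = 409.5, α = 4.35, σ_y = 697.0 → σ = 258 MPa, n = 2.70
  elm: E = 11.45, α = 4.26, σ_y = 51.43 → σ = 7.07 MPa, n = 7.28
  copper: E = 116.0, α = 17.2, σ_y = 65.57 → σ = 289 MPa, n = 0.227
  CFRP laminate: E = 69.72, α = 1.15, σ_y = 826.0 → σ = 11.6 MPa, n = 71.0
Copper has the lowest safety factor, n = 0.227.

copper, n = 0.227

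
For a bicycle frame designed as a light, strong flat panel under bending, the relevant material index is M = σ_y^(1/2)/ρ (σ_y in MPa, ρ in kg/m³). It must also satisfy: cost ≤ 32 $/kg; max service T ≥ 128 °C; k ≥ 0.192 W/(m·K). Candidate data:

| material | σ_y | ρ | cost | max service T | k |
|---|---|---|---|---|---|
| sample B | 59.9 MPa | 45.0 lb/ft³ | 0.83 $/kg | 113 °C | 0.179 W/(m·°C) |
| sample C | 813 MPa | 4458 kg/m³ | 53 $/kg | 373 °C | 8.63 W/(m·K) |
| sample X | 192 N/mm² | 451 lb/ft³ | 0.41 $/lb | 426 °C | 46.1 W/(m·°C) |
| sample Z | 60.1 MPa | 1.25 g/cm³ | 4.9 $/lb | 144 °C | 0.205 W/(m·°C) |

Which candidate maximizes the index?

Screen on constraints: cost ≤ 32 $/kg; max service T ≥ 128 °C; k ≥ 0.192 W/(m·K). Survivors: sample X, sample Z.
After converting to SI:
  sample X: σ_y = 192.0 MPa, ρ = 7224 kg/m³
  sample Z: σ_y = 60.10 MPa, ρ = 1250 kg/m³
  sample Z: M = 6.20×10⁻³
  sample X: M = 1.92×10⁻³
Highest index: sample Z.

sample Z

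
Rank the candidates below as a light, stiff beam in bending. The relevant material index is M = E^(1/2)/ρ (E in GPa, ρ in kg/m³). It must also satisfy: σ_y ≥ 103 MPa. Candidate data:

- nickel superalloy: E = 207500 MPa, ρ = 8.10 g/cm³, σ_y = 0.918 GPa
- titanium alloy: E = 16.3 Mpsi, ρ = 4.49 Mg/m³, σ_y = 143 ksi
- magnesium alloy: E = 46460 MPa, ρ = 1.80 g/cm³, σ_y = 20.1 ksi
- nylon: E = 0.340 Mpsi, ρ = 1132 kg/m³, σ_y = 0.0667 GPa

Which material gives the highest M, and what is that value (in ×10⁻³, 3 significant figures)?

magnesium alloy, M = 3.79×10⁻³

Screen on constraints: σ_y ≥ 103 MPa. Survivors: nickel superalloy, titanium alloy, magnesium alloy.
Putting every candidate on a common basis:
  nickel superalloy: E = 207.5 GPa, ρ = 8100 kg/m³
  titanium alloy: E = 112.4 GPa, ρ = 4490 kg/m³
  magnesium alloy: E = 46.46 GPa, ρ = 1800 kg/m³
  magnesium alloy: M = 3.79×10⁻³
  titanium alloy: M = 2.36×10⁻³
  nickel superalloy: M = 1.78×10⁻³
Highest index: magnesium alloy.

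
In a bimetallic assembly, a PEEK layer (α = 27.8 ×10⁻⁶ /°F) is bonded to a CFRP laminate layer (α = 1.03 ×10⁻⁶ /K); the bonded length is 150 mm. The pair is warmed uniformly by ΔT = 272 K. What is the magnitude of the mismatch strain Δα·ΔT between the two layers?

PEEK: α = 27.8×10⁻⁶/°F × 9/5 = 50.0×10⁻⁶/K.
Δα = |50.0 − 1.03|×10⁻⁶/K = 49.0×10⁻⁶/K.
Mismatch strain = Δα·ΔT = 49.0×10⁻⁶ × 272.0 = 0.0133.

0.0133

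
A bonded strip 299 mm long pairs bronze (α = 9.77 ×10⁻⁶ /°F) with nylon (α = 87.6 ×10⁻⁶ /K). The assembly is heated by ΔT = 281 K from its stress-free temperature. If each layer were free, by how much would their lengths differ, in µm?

5880 µm

bronze: α = 9.77×10⁻⁶/°F × 9/5 = 17.6×10⁻⁶/K.
Δα = |17.6 − 87.6|×10⁻⁶/K = 70.0×10⁻⁶/K.
ΔL_mismatch = Δα·L·ΔT = 70.0×10⁻⁶ × 299.0 mm × 281.0 K = 5880 µm.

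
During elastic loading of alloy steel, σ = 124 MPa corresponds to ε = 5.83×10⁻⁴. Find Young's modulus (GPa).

213 GPa

E = σ/ε = 124 MPa / 5.83×10⁻⁴ = 212700 MPa = 213 GPa.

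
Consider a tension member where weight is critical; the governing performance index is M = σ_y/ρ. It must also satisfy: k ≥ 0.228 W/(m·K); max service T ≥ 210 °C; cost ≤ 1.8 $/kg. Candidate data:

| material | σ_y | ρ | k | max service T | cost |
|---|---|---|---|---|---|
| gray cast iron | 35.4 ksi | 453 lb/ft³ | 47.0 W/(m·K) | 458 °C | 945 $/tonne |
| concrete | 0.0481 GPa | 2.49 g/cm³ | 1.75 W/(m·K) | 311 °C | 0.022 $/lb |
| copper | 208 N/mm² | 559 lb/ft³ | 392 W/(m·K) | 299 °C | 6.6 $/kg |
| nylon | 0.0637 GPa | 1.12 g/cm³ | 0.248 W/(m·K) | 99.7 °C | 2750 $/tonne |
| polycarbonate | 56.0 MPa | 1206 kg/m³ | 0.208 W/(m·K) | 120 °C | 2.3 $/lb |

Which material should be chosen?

gray cast iron

Screen on constraints: k ≥ 0.228 W/(m·K); max service T ≥ 210 °C; cost ≤ 1.8 $/kg. Survivors: gray cast iron, concrete.
Putting every candidate on a common basis:
  gray cast iron: σ_y = 244.1 MPa, ρ = 7256 kg/m³
  concrete: σ_y = 48.10 MPa, ρ = 2490 kg/m³
  gray cast iron: M = 33.6 kN·m/kg
  concrete: M = 19.3 kN·m/kg
Highest index: gray cast iron.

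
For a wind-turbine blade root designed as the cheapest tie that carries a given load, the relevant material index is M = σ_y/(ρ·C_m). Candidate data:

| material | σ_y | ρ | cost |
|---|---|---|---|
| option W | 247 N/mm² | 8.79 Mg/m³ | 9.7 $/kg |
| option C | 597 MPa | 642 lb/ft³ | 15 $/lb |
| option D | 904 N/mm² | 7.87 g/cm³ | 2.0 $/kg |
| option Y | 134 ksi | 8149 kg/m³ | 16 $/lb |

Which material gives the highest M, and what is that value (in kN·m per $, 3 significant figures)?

option D, M = 57.4 kN·m per $

After converting to SI:
  option W: σ_y = 247.0 MPa, ρ = 8790 kg/m³, cost = 9.700 $/kg
  option C: σ_y = 597.0 MPa, ρ = 10280 kg/m³, cost = 33.07 $/kg
  option D: σ_y = 904.0 MPa, ρ = 7870 kg/m³, cost = 2.000 $/kg
  option Y: σ_y = 923.9 MPa, ρ = 8149 kg/m³, cost = 35.27 $/kg
  option D: M = 57.4 kN·m per $
  option Y: M = 3.21 kN·m per $
  option W: M = 2.90 kN·m per $
  option C: M = 1.76 kN·m per $
Option D has the largest M.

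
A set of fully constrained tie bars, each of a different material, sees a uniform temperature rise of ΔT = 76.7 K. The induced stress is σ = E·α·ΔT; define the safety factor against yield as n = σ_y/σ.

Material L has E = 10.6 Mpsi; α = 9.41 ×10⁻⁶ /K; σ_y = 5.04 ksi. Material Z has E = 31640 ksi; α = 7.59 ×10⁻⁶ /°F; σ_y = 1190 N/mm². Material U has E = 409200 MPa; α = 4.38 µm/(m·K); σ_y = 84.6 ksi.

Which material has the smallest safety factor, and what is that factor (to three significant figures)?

With everything in SI (GPa, ×10⁻⁶/K, MPa):
  material L: E = 73.08, α = 9.41, σ_y = 34.75 → σ = 52.7 MPa, n = 0.659
  material Z: E = 218.2, α = 13.7, σ_y = 1190 → σ = 229 MPa, n = 5.21
  material U: E = 409.2, α = 4.38, σ_y = 583.3 → σ = 137 MPa, n = 4.24
The minimum is material L at n = 0.659.

material L, n = 0.659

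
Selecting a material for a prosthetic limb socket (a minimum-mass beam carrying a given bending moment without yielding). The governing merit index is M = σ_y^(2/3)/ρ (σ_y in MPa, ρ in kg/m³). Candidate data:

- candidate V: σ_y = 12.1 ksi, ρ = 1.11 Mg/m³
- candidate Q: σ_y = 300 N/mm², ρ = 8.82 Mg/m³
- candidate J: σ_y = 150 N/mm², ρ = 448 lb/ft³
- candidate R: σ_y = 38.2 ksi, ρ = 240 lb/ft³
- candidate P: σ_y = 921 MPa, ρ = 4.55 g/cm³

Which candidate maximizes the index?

candidate P

Putting every candidate on a common basis:
  candidate V: σ_y = 83.43 MPa, ρ = 1110 kg/m³
  candidate Q: σ_y = 300.0 MPa, ρ = 8820 kg/m³
  candidate J: σ_y = 150.0 MPa, ρ = 7176 kg/m³
  candidate R: σ_y = 263.4 MPa, ρ = 3844 kg/m³
  candidate P: σ_y = 921.0 MPa, ρ = 4550 kg/m³
  candidate P: M = 20.8×10⁻³
  candidate V: M = 17.2×10⁻³
  candidate R: M = 10.7×10⁻³
  candidate Q: M = 5.08×10⁻³
  candidate J: M = 3.93×10⁻³
The maximum is for candidate P.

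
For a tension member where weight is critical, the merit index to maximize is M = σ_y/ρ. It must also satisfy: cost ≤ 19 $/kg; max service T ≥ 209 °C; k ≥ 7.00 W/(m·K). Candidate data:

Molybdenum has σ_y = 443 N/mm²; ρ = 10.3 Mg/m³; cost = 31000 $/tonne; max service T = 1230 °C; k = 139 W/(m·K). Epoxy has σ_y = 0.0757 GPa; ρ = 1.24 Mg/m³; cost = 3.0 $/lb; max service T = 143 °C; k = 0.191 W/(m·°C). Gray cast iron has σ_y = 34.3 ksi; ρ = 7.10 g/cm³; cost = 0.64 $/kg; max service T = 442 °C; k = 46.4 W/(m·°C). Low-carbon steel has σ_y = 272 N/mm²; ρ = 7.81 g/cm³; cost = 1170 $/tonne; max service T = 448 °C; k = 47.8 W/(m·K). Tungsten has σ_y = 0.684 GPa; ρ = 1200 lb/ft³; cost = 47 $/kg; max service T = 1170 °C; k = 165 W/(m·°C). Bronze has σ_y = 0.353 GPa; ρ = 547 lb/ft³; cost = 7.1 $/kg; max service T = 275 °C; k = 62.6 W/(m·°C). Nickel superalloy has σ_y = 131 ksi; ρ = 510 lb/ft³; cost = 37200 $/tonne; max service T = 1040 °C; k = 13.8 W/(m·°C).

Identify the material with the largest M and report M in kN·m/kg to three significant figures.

bronze, M = 40.3 kN·m/kg

Screen on constraints: cost ≤ 19 $/kg; max service T ≥ 209 °C; k ≥ 7.00 W/(m·K). Survivors: gray cast iron, low-carbon steel, bronze.
After converting to SI:
  gray cast iron: σ_y = 236.5 MPa, ρ = 7100 kg/m³
  low-carbon steel: σ_y = 272.0 MPa, ρ = 7810 kg/m³
  bronze: σ_y = 353.0 MPa, ρ = 8762 kg/m³
  bronze: M = 40.3 kN·m/kg
  low-carbon steel: M = 34.8 kN·m/kg
  gray cast iron: M = 33.3 kN·m/kg
Bronze has the largest M.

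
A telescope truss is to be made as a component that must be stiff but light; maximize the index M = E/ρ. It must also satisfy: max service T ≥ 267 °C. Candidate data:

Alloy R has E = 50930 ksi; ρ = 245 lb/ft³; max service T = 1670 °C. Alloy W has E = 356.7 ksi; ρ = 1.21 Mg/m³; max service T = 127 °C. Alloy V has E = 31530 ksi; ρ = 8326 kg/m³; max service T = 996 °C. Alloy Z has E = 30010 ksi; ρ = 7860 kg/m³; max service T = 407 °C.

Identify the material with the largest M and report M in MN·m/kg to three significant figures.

Screen on constraints: max service T ≥ 267 °C. Survivors: alloy R, alloy V, alloy Z.
Putting every candidate on a common basis:
  alloy R: E = 351.2 GPa, ρ = 3925 kg/m³
  alloy V: E = 217.4 GPa, ρ = 8326 kg/m³
  alloy Z: E = 206.9 GPa, ρ = 7860 kg/m³
  alloy R: M = 89.5 MN·m/kg
  alloy Z: M = 26.3 MN·m/kg
  alloy V: M = 26.1 MN·m/kg
Highest index: alloy R.

alloy R, M = 89.5 MN·m/kg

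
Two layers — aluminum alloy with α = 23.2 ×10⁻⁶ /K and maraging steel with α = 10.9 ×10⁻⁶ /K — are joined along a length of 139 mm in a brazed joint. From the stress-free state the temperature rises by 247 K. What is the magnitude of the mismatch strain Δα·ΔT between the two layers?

Δα = |23.2 − 10.9|×10⁻⁶/K = 12.3×10⁻⁶/K.
Mismatch strain = Δα·ΔT = 12.3×10⁻⁶ × 247.0 = 3.04×10⁻³.

3.04×10⁻³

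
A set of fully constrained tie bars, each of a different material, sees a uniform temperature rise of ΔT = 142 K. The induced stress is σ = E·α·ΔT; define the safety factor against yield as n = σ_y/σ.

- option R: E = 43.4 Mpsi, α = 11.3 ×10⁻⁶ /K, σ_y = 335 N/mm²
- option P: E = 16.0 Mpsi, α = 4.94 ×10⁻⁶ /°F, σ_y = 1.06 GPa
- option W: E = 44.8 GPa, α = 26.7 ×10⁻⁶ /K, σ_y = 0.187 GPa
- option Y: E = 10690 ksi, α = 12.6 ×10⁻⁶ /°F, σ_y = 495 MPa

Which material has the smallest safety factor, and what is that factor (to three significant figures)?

option R, n = 0.698

With everything in SI (GPa, ×10⁻⁶/K, MPa):
  option R: E = 299.2, α = 11.3, σ_y = 335.0 → σ = 480 MPa, n = 0.698
  option P: E = 110.3, α = 8.89, σ_y = 1060 → σ = 139 MPa, n = 7.61
  option W: E = 44.80, α = 26.7, σ_y = 187.0 → σ = 170 MPa, n = 1.10
  option Y: E = 73.70, α = 22.7, σ_y = 495.0 → σ = 237 MPa, n = 2.09
Option R has the lowest safety factor, n = 0.698.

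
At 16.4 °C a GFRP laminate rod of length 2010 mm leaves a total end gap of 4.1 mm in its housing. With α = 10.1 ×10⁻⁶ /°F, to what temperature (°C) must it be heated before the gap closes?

α = 10.1×10⁻⁶/°F × 9/5 = 18.2×10⁻⁶/K.
α·L₀·ΔT = 4.1 mm ⇒ ΔT = 4.1 / (18.2×10⁻⁶ × 2010.0) = 112.2 K.
T = 16.4 + 112.2 = 128.6 °C.

129 °C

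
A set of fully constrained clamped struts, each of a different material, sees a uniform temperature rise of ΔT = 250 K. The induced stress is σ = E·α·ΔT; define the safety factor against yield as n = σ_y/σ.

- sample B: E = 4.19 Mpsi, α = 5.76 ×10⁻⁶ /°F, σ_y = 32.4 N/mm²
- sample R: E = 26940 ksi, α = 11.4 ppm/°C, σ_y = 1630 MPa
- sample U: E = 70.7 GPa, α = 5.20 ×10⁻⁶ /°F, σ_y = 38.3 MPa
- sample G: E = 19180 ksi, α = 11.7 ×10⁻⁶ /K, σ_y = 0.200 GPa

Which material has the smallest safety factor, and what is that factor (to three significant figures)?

Converting E to GPa, α to ×10⁻⁶/K, σ_y to MPa, then σ and n for each:
  sample B: E = 28.89, α = 10.4, σ_y = 32.40 → σ = 74.9 MPa, n = 0.433
  sample R: E = 185.7, α = 11.4, σ_y = 1630 → σ = 529 MPa, n = 3.08
  sample U: E = 70.70, α = 9.36, σ_y = 38.30 → σ = 165 MPa, n = 0.232
  sample G: E = 132.2, α = 11.7, σ_y = 200.0 → σ = 387 MPa, n = 0.517
The minimum is sample U at n = 0.232.

sample U, n = 0.232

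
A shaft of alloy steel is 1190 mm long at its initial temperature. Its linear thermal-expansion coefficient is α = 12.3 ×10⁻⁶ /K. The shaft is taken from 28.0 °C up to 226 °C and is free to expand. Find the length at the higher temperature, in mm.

1192.9 mm

ΔT = 226 − 28.0 = 198.0 K.
ΔL = α·L₀·ΔT = 12.3×10⁻⁶ × 1190 mm × 198.0 K = 2.90 mm.
L = L₀ + ΔL = 1190 + 2.90 = 1192.9 mm.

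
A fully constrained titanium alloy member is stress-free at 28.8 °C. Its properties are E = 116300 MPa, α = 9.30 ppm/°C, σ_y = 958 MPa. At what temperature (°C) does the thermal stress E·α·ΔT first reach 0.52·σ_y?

489 °C

E = 116300 MPa = 116.3 GPa.
E·α·ΔT = 498.2 MPa ⇒ ΔT = 498.2 / (116.3×10³ × 9.30×10⁻⁶) = 460.6 K.
T = 28.8 + 460.6 = 489.4 °C.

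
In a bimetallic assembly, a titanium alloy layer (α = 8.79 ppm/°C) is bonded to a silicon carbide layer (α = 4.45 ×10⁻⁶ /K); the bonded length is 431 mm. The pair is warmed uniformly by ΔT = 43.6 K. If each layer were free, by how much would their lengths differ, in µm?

81.6 µm

Δα = |8.79 − 4.45|×10⁻⁶/K = 4.34×10⁻⁶/K.
ΔL_mismatch = Δα·L·ΔT = 4.34×10⁻⁶ × 431.0 mm × 43.6 K = 81.6 µm.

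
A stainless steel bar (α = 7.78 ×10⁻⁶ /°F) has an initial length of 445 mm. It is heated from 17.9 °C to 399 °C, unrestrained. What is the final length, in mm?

447.37 mm

Convert α: 7.78×10⁻⁶/°F × (9/5) = 14.0×10⁻⁶/K.
ΔT = 399 − 17.9 = 381.1 K.
ΔL = α·L₀·ΔT = 14.0×10⁻⁶ × 445 mm × 381.1 K = 2.37 mm.
L = L₀ + ΔL = 445 + 2.37 = 447.37 mm.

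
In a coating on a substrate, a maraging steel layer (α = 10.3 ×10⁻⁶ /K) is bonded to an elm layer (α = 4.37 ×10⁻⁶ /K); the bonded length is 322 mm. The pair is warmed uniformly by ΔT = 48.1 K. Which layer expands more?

maraging steel

α(maraging steel) = 10.3×10⁻⁶/K vs α(elm) = 4.37×10⁻⁶/K.
Higher α expands more for the same ΔT: maraging steel.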